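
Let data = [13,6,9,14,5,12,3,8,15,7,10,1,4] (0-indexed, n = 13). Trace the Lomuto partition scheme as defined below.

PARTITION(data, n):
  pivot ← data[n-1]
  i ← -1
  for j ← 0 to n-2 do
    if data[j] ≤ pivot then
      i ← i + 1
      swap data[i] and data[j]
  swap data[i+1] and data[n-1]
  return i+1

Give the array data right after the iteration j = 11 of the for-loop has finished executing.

pivot = data[12] = 4; i = -1
j=0: data[0]=13 > 4 → no swap
j=1: data[1]=6 > 4 → no swap
j=2: data[2]=9 > 4 → no swap
j=3: data[3]=14 > 4 → no swap
j=4: data[4]=5 > 4 → no swap
j=5: data[5]=12 > 4 → no swap
j=6: data[6]=3 ≤ 4 → i=0, swap data[0],data[6] → [3,6,9,14,5,12,13,8,15,7,10,1,4]
j=7: data[7]=8 > 4 → no swap
j=8: data[8]=15 > 4 → no swap
j=9: data[9]=7 > 4 → no swap
j=10: data[10]=10 > 4 → no swap
j=11: data[11]=1 ≤ 4 → i=1, swap data[1],data[11] → [3,1,9,14,5,12,13,8,15,7,10,6,4]
(after j=11) data = [3,1,9,14,5,12,13,8,15,7,10,6,4]

[3,1,9,14,5,12,13,8,15,7,10,6,4]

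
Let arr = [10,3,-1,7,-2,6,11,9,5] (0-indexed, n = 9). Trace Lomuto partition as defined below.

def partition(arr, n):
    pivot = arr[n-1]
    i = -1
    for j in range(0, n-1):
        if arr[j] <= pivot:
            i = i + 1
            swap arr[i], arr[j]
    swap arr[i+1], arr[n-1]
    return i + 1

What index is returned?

pivot=5, i=-1
j=0: 10>5, skip
j=1: 3≤5, i=0, swap(0,1) ⇒ [3,10,-1,7,-2,6,11,9,5]
j=2: -1≤5, i=1, swap(1,2) ⇒ [3,-1,10,7,-2,6,11,9,5]
j=3: 7>5, skip
j=4: -2≤5, i=2, swap(2,4) ⇒ [3,-1,-2,7,10,6,11,9,5]
j=5: 6>5, skip
j=6: 11>5, skip
j=7: 9>5, skip
swap(3,8) ⇒ [3,-1,-2,5,10,6,11,9,7]; return 3

3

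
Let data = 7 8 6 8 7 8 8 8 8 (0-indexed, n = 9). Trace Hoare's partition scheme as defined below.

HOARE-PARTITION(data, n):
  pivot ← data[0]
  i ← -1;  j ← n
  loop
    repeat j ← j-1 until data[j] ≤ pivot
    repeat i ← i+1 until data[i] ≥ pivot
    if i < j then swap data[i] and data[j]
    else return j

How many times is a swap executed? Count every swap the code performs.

pivot = data[0] = 7; i = -1, j = 9
j→4 (data[4]=7≤7), i→0 (data[0]=7≥7); i<j, swap → 7 8 6 8 7 8 8 8 8
j→2 (data[2]=6≤7), i→1 (data[1]=8≥7); i<j, swap → 7 6 8 8 7 8 8 8 8
j→1, i→2; i≥j, return j=1. data = 7 6 8 8 7 8 8 8 8

2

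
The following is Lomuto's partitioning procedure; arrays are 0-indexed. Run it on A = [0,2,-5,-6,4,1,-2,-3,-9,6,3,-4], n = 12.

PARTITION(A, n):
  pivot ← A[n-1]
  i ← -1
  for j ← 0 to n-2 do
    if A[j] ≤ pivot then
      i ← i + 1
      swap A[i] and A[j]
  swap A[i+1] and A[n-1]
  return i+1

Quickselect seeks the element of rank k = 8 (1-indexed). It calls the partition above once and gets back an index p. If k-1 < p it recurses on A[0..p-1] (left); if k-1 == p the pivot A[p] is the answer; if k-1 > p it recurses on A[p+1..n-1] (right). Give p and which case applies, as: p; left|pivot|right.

3; right

pivot=-4, i=-1
j=0: 0>-4, skip
j=1: 2>-4, skip
j=2: -5≤-4, i=0, swap(0,2) ⇒ [-5,2,0,-6,4,1,-2,-3,-9,6,3,-4]
j=3: -6≤-4, i=1, swap(1,3) ⇒ [-5,-6,0,2,4,1,-2,-3,-9,6,3,-4]
j=4: 4>-4, skip
j=5: 1>-4, skip
j=6: -2>-4, skip
j=7: -3>-4, skip
j=8: -9≤-4, i=2, swap(2,8) ⇒ [-5,-6,-9,2,4,1,-2,-3,0,6,3,-4]
j=9: 6>-4, skip
j=10: 3>-4, skip
swap(3,11) ⇒ [-5,-6,-9,-4,4,1,-2,-3,0,6,3,2]; return 3
p = 3; k-1 = 7 > 3 ⇒ right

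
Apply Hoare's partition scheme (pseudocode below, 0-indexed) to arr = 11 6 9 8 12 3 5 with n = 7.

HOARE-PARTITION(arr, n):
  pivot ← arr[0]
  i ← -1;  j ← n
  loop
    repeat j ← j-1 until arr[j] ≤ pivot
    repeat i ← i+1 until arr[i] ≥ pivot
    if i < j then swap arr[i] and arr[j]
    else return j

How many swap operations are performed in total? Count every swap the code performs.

2

pivot = arr[0] = 11; i = -1, j = 7
j→6 (arr[6]=5≤11), i→0 (arr[0]=11≥11); i<j, swap → 5 6 9 8 12 3 11
j→5 (arr[5]=3≤11), i→4 (arr[4]=12≥11); i<j, swap → 5 6 9 8 3 12 11
j→4, i→5; i≥j, return j=4. arr = 5 6 9 8 3 12 11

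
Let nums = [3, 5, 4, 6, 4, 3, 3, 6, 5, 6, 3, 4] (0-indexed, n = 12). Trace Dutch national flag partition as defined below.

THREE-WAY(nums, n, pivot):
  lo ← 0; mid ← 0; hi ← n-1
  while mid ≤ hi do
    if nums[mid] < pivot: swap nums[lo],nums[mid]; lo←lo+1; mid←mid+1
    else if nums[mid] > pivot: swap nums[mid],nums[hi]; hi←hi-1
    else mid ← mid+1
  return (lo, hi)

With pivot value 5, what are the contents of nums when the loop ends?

[3, 4, 4, 4, 3, 3, 3, 5, 5, 6, 6, 6]

pivot = 5; lo=0, mid=0, hi=11
nums[mid]=3<5: swap nums[0],nums[0]; lo=1,mid=1 → [3, 5, 4, 6, 4, 3, 3, 6, 5, 6, 3, 4]
nums[mid]=5=5: mid=2
nums[mid]=4<5: swap nums[1],nums[2]; lo=2,mid=3 → [3, 4, 5, 6, 4, 3, 3, 6, 5, 6, 3, 4]
nums[mid]=6>5: swap nums[3],nums[11]; hi=10 → [3, 4, 5, 4, 4, 3, 3, 6, 5, 6, 3, 6]
nums[mid]=4<5: swap nums[2],nums[3]; lo=3,mid=4 → [3, 4, 4, 5, 4, 3, 3, 6, 5, 6, 3, 6]
nums[mid]=4<5: swap nums[3],nums[4]; lo=4,mid=5 → [3, 4, 4, 4, 5, 3, 3, 6, 5, 6, 3, 6]
nums[mid]=3<5: swap nums[4],nums[5]; lo=5,mid=6 → [3, 4, 4, 4, 3, 5, 3, 6, 5, 6, 3, 6]
nums[mid]=3<5: swap nums[5],nums[6]; lo=6,mid=7 → [3, 4, 4, 4, 3, 3, 5, 6, 5, 6, 3, 6]
nums[mid]=6>5: swap nums[7],nums[10]; hi=9 → [3, 4, 4, 4, 3, 3, 5, 3, 5, 6, 6, 6]
nums[mid]=3<5: swap nums[6],nums[7]; lo=7,mid=8 → [3, 4, 4, 4, 3, 3, 3, 5, 5, 6, 6, 6]
nums[mid]=5=5: mid=9
nums[mid]=6>5: swap nums[9],nums[9]; hi=8 → [3, 4, 4, 4, 3, 3, 3, 5, 5, 6, 6, 6]
end: lo=7, hi=8; nums = [3, 4, 4, 4, 3, 3, 3, 5, 5, 6, 6, 6]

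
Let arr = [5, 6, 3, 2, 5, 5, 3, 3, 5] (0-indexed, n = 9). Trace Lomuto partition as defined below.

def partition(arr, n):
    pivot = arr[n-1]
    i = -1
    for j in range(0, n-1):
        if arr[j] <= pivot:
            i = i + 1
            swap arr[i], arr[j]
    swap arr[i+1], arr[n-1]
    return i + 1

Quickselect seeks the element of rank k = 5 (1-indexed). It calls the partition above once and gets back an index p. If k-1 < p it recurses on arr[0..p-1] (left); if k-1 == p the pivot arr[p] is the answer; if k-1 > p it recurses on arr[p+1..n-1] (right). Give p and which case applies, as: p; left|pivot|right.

7; left

pivot = arr[8] = 5; i = -1
j=0: arr[0]=5 ≤ 5 → i=0, swap arr[0],arr[0] (no change) → [5, 6, 3, 2, 5, 5, 3, 3, 5]
j=1: arr[1]=6 > 5 → no swap
j=2: arr[2]=3 ≤ 5 → i=1, swap arr[1],arr[2] → [5, 3, 6, 2, 5, 5, 3, 3, 5]
j=3: arr[3]=2 ≤ 5 → i=2, swap arr[2],arr[3] → [5, 3, 2, 6, 5, 5, 3, 3, 5]
j=4: arr[4]=5 ≤ 5 → i=3, swap arr[3],arr[4] → [5, 3, 2, 5, 6, 5, 3, 3, 5]
j=5: arr[5]=5 ≤ 5 → i=4, swap arr[4],arr[5] → [5, 3, 2, 5, 5, 6, 3, 3, 5]
j=6: arr[6]=3 ≤ 5 → i=5, swap arr[5],arr[6] → [5, 3, 2, 5, 5, 3, 6, 3, 5]
j=7: arr[7]=3 ≤ 5 → i=6, swap arr[6],arr[7] → [5, 3, 2, 5, 5, 3, 3, 6, 5]
final swap arr[7],arr[8] → [5, 3, 2, 5, 5, 3, 3, 5, 6]; return 7
p = 7; k-1 = 4 < 7 ⇒ left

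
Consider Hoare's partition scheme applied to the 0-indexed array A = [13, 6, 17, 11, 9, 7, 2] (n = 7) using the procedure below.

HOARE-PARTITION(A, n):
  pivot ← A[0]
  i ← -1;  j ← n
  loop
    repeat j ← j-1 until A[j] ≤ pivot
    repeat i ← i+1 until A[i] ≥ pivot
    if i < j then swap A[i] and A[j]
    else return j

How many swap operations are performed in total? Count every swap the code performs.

pivot=13
j stops at 6 (2), i stops at 0 (13); swap ⇒ [2, 6, 17, 11, 9, 7, 13]
j stops at 5 (7), i stops at 2 (17); swap ⇒ [2, 6, 7, 11, 9, 17, 13]
j stops at 4, i stops at 5; i≥j ⇒ return 4. A=[2, 6, 7, 11, 9, 17, 13]

2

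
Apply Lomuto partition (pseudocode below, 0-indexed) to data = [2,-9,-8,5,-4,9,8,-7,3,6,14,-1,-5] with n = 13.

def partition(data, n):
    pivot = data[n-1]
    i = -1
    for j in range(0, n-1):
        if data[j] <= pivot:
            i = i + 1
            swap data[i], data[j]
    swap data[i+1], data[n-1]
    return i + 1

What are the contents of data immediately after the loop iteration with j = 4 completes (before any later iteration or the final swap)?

[-9,-8,2,5,-4,9,8,-7,3,6,14,-1,-5]

pivot=-5, i=-1
j=0: 2>-5, skip
j=1: -9≤-5, i=0, swap(0,1) ⇒ [-9,2,-8,5,-4,9,8,-7,3,6,14,-1,-5]
j=2: -8≤-5, i=1, swap(1,2) ⇒ [-9,-8,2,5,-4,9,8,-7,3,6,14,-1,-5]
j=3: 5>-5, skip
j=4: -4>-5, skip
(after j=4) data = [-9,-8,2,5,-4,9,8,-7,3,6,14,-1,-5]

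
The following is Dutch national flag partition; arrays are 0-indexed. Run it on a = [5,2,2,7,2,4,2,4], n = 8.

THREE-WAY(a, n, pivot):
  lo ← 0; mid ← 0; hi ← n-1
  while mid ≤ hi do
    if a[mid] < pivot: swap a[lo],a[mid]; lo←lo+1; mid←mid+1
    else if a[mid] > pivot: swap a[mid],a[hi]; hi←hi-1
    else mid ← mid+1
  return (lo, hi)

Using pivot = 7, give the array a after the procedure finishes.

lo=0 mid=0 hi=7
5<7: swap(0,0), lo=1 mid=1 ⇒ [5,2,2,7,2,4,2,4]
2<7: swap(1,1), lo=2 mid=2 ⇒ [5,2,2,7,2,4,2,4]
2<7: swap(2,2), lo=3 mid=3 ⇒ [5,2,2,7,2,4,2,4]
7=7: mid=4
2<7: swap(3,4), lo=4 mid=5 ⇒ [5,2,2,2,7,4,2,4]
4<7: swap(4,5), lo=5 mid=6 ⇒ [5,2,2,2,4,7,2,4]
2<7: swap(5,6), lo=6 mid=7 ⇒ [5,2,2,2,4,2,7,4]
4<7: swap(6,7), lo=7 mid=8 ⇒ [5,2,2,2,4,2,4,7]
done. lo=7 hi=7; a=[5,2,2,2,4,2,4,7]

[5,2,2,2,4,2,4,7]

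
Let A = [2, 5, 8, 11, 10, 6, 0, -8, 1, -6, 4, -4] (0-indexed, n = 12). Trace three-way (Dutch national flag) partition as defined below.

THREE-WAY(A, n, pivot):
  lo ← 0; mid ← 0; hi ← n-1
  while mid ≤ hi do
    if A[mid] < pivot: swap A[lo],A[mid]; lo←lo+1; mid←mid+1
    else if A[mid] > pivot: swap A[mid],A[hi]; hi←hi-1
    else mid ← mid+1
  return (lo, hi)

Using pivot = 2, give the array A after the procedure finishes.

pivot = 2; lo=0, mid=0, hi=11
A[mid]=2=2: mid=1
A[mid]=5>2: swap A[1],A[11]; hi=10 → [2, -4, 8, 11, 10, 6, 0, -8, 1, -6, 4, 5]
A[mid]=-4<2: swap A[0],A[1]; lo=1,mid=2 → [-4, 2, 8, 11, 10, 6, 0, -8, 1, -6, 4, 5]
A[mid]=8>2: swap A[2],A[10]; hi=9 → [-4, 2, 4, 11, 10, 6, 0, -8, 1, -6, 8, 5]
A[mid]=4>2: swap A[2],A[9]; hi=8 → [-4, 2, -6, 11, 10, 6, 0, -8, 1, 4, 8, 5]
A[mid]=-6<2: swap A[1],A[2]; lo=2,mid=3 → [-4, -6, 2, 11, 10, 6, 0, -8, 1, 4, 8, 5]
A[mid]=11>2: swap A[3],A[8]; hi=7 → [-4, -6, 2, 1, 10, 6, 0, -8, 11, 4, 8, 5]
A[mid]=1<2: swap A[2],A[3]; lo=3,mid=4 → [-4, -6, 1, 2, 10, 6, 0, -8, 11, 4, 8, 5]
A[mid]=10>2: swap A[4],A[7]; hi=6 → [-4, -6, 1, 2, -8, 6, 0, 10, 11, 4, 8, 5]
A[mid]=-8<2: swap A[3],A[4]; lo=4,mid=5 → [-4, -6, 1, -8, 2, 6, 0, 10, 11, 4, 8, 5]
A[mid]=6>2: swap A[5],A[6]; hi=5 → [-4, -6, 1, -8, 2, 0, 6, 10, 11, 4, 8, 5]
A[mid]=0<2: swap A[4],A[5]; lo=5,mid=6 → [-4, -6, 1, -8, 0, 2, 6, 10, 11, 4, 8, 5]
end: lo=5, hi=5; A = [-4, -6, 1, -8, 0, 2, 6, 10, 11, 4, 8, 5]

[-4, -6, 1, -8, 0, 2, 6, 10, 11, 4, 8, 5]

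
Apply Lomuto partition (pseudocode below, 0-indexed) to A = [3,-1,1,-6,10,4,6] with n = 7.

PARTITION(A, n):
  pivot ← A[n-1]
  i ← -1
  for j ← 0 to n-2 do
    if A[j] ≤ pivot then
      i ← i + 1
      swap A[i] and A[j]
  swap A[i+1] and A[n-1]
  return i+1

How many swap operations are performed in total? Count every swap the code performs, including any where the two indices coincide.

6

pivot = A[6] = 6; i = -1
j=0: A[0]=3 ≤ 6 → i=0, swap A[0],A[0] (no change) → [3,-1,1,-6,10,4,6]
j=1: A[1]=-1 ≤ 6 → i=1, swap A[1],A[1] (no change) → [3,-1,1,-6,10,4,6]
j=2: A[2]=1 ≤ 6 → i=2, swap A[2],A[2] (no change) → [3,-1,1,-6,10,4,6]
j=3: A[3]=-6 ≤ 6 → i=3, swap A[3],A[3] (no change) → [3,-1,1,-6,10,4,6]
j=4: A[4]=10 > 6 → no swap
j=5: A[5]=4 ≤ 6 → i=4, swap A[4],A[5] → [3,-1,1,-6,4,10,6]
final swap A[5],A[6] → [3,-1,1,-6,4,6,10]; return 5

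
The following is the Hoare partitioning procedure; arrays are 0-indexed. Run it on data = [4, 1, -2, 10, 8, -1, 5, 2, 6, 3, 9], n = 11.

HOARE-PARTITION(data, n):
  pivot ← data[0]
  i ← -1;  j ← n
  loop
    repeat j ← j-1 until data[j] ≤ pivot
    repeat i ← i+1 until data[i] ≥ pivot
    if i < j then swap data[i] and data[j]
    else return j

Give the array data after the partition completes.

pivot = data[0] = 4; i = -1, j = 11
j→9 (data[9]=3≤4), i→0 (data[0]=4≥4); i<j, swap → [3, 1, -2, 10, 8, -1, 5, 2, 6, 4, 9]
j→7 (data[7]=2≤4), i→3 (data[3]=10≥4); i<j, swap → [3, 1, -2, 2, 8, -1, 5, 10, 6, 4, 9]
j→5 (data[5]=-1≤4), i→4 (data[4]=8≥4); i<j, swap → [3, 1, -2, 2, -1, 8, 5, 10, 6, 4, 9]
j→4, i→5; i≥j, return j=4. data = [3, 1, -2, 2, -1, 8, 5, 10, 6, 4, 9]

[3, 1, -2, 2, -1, 8, 5, 10, 6, 4, 9]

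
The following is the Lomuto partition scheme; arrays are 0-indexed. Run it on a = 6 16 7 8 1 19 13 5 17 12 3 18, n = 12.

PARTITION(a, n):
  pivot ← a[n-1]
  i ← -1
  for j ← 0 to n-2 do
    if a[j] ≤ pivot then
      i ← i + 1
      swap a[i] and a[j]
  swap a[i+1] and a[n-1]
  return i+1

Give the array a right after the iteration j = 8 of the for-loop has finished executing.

pivot=18, i=-1
j=0: 6≤18, i=0, swap(0,0) ⇒ 6 16 7 8 1 19 13 5 17 12 3 18
j=1: 16≤18, i=1, swap(1,1) ⇒ 6 16 7 8 1 19 13 5 17 12 3 18
j=2: 7≤18, i=2, swap(2,2) ⇒ 6 16 7 8 1 19 13 5 17 12 3 18
j=3: 8≤18, i=3, swap(3,3) ⇒ 6 16 7 8 1 19 13 5 17 12 3 18
j=4: 1≤18, i=4, swap(4,4) ⇒ 6 16 7 8 1 19 13 5 17 12 3 18
j=5: 19>18, skip
j=6: 13≤18, i=5, swap(5,6) ⇒ 6 16 7 8 1 13 19 5 17 12 3 18
j=7: 5≤18, i=6, swap(6,7) ⇒ 6 16 7 8 1 13 5 19 17 12 3 18
j=8: 17≤18, i=7, swap(7,8) ⇒ 6 16 7 8 1 13 5 17 19 12 3 18
(after j=8) a = 6 16 7 8 1 13 5 17 19 12 3 18

6 16 7 8 1 13 5 17 19 12 3 18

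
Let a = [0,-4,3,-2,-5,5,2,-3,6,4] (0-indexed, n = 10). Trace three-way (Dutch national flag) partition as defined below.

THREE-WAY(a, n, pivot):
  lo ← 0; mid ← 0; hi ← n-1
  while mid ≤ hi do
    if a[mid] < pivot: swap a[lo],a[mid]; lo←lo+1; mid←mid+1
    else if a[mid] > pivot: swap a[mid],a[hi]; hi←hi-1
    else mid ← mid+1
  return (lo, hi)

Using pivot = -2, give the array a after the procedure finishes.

lo=0 mid=0 hi=9
0>-2: swap(0,9), hi=8 ⇒ [4,-4,3,-2,-5,5,2,-3,6,0]
4>-2: swap(0,8), hi=7 ⇒ [6,-4,3,-2,-5,5,2,-3,4,0]
6>-2: swap(0,7), hi=6 ⇒ [-3,-4,3,-2,-5,5,2,6,4,0]
-3<-2: swap(0,0), lo=1 mid=1 ⇒ [-3,-4,3,-2,-5,5,2,6,4,0]
-4<-2: swap(1,1), lo=2 mid=2 ⇒ [-3,-4,3,-2,-5,5,2,6,4,0]
3>-2: swap(2,6), hi=5 ⇒ [-3,-4,2,-2,-5,5,3,6,4,0]
2>-2: swap(2,5), hi=4 ⇒ [-3,-4,5,-2,-5,2,3,6,4,0]
5>-2: swap(2,4), hi=3 ⇒ [-3,-4,-5,-2,5,2,3,6,4,0]
-5<-2: swap(2,2), lo=3 mid=3 ⇒ [-3,-4,-5,-2,5,2,3,6,4,0]
-2=-2: mid=4
done. lo=3 hi=3; a=[-3,-4,-5,-2,5,2,3,6,4,0]

[-3,-4,-5,-2,5,2,3,6,4,0]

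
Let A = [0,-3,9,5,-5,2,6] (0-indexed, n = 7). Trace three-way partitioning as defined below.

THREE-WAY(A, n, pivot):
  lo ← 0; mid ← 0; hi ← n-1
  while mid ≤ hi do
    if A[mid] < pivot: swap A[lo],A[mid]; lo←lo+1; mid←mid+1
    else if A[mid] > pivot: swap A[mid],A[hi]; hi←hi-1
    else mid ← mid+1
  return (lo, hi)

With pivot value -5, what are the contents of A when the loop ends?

pivot = -5; lo=0, mid=0, hi=6
A[mid]=0>-5: swap A[0],A[6]; hi=5 → [6,-3,9,5,-5,2,0]
A[mid]=6>-5: swap A[0],A[5]; hi=4 → [2,-3,9,5,-5,6,0]
A[mid]=2>-5: swap A[0],A[4]; hi=3 → [-5,-3,9,5,2,6,0]
A[mid]=-5=-5: mid=1
A[mid]=-3>-5: swap A[1],A[3]; hi=2 → [-5,5,9,-3,2,6,0]
A[mid]=5>-5: swap A[1],A[2]; hi=1 → [-5,9,5,-3,2,6,0]
A[mid]=9>-5: swap A[1],A[1]; hi=0 → [-5,9,5,-3,2,6,0]
end: lo=0, hi=0; A = [-5,9,5,-3,2,6,0]

[-5,9,5,-3,2,6,0]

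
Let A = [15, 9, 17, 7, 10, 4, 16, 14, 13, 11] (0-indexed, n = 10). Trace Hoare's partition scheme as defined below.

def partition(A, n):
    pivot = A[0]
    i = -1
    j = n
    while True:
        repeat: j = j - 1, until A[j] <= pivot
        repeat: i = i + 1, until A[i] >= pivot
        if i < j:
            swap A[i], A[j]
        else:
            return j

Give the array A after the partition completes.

pivot=15
j stops at 9 (11), i stops at 0 (15); swap ⇒ [11, 9, 17, 7, 10, 4, 16, 14, 13, 15]
j stops at 8 (13), i stops at 2 (17); swap ⇒ [11, 9, 13, 7, 10, 4, 16, 14, 17, 15]
j stops at 7 (14), i stops at 6 (16); swap ⇒ [11, 9, 13, 7, 10, 4, 14, 16, 17, 15]
j stops at 6, i stops at 7; i≥j ⇒ return 6. A=[11, 9, 13, 7, 10, 4, 14, 16, 17, 15]

[11, 9, 13, 7, 10, 4, 14, 16, 17, 15]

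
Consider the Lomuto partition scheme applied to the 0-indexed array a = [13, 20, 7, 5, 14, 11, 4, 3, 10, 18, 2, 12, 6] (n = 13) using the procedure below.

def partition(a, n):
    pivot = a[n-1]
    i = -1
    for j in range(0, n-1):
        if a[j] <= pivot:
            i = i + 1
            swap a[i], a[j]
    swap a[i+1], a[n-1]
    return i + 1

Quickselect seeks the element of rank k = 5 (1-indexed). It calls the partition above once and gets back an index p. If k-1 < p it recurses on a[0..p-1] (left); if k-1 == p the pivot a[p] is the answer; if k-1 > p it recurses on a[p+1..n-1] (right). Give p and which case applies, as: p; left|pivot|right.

pivot=6, i=-1
j=0: 13>6, skip
j=1: 20>6, skip
j=2: 7>6, skip
j=3: 5≤6, i=0, swap(0,3) ⇒ [5, 20, 7, 13, 14, 11, 4, 3, 10, 18, 2, 12, 6]
j=4: 14>6, skip
j=5: 11>6, skip
j=6: 4≤6, i=1, swap(1,6) ⇒ [5, 4, 7, 13, 14, 11, 20, 3, 10, 18, 2, 12, 6]
j=7: 3≤6, i=2, swap(2,7) ⇒ [5, 4, 3, 13, 14, 11, 20, 7, 10, 18, 2, 12, 6]
j=8: 10>6, skip
j=9: 18>6, skip
j=10: 2≤6, i=3, swap(3,10) ⇒ [5, 4, 3, 2, 14, 11, 20, 7, 10, 18, 13, 12, 6]
j=11: 12>6, skip
swap(4,12) ⇒ [5, 4, 3, 2, 6, 11, 20, 7, 10, 18, 13, 12, 14]; return 4
p = 4; k-1 = 4 == 4 ⇒ pivot

4; pivot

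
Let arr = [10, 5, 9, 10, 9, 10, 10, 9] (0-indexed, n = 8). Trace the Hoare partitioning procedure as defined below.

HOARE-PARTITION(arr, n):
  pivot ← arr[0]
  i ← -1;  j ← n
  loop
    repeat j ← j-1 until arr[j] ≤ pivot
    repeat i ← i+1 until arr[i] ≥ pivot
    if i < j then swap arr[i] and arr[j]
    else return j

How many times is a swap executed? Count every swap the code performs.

pivot=10
j stops at 7 (9), i stops at 0 (10); swap ⇒ [9, 5, 9, 10, 9, 10, 10, 10]
j stops at 6 (10), i stops at 3 (10); swap ⇒ [9, 5, 9, 10, 9, 10, 10, 10]
j stops at 5, i stops at 5; i≥j ⇒ return 5. arr=[9, 5, 9, 10, 9, 10, 10, 10]

2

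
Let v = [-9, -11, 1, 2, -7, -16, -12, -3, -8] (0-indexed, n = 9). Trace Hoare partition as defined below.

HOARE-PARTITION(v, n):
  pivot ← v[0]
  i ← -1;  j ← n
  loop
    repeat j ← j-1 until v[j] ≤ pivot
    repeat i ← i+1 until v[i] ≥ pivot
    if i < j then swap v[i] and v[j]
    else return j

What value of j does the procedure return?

pivot=-9
j stops at 6 (-12), i stops at 0 (-9); swap ⇒ [-12, -11, 1, 2, -7, -16, -9, -3, -8]
j stops at 5 (-16), i stops at 2 (1); swap ⇒ [-12, -11, -16, 2, -7, 1, -9, -3, -8]
j stops at 2, i stops at 3; i≥j ⇒ return 2. v=[-12, -11, -16, 2, -7, 1, -9, -3, -8]

2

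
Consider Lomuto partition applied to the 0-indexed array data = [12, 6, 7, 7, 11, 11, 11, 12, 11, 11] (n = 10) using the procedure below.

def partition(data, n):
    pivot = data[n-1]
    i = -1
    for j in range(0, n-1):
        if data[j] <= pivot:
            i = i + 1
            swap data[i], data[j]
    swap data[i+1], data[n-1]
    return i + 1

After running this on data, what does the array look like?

pivot = data[9] = 11; i = -1
j=0: data[0]=12 > 11 → no swap
j=1: data[1]=6 ≤ 11 → i=0, swap data[0],data[1] → [6, 12, 7, 7, 11, 11, 11, 12, 11, 11]
j=2: data[2]=7 ≤ 11 → i=1, swap data[1],data[2] → [6, 7, 12, 7, 11, 11, 11, 12, 11, 11]
j=3: data[3]=7 ≤ 11 → i=2, swap data[2],data[3] → [6, 7, 7, 12, 11, 11, 11, 12, 11, 11]
j=4: data[4]=11 ≤ 11 → i=3, swap data[3],data[4] → [6, 7, 7, 11, 12, 11, 11, 12, 11, 11]
j=5: data[5]=11 ≤ 11 → i=4, swap data[4],data[5] → [6, 7, 7, 11, 11, 12, 11, 12, 11, 11]
j=6: data[6]=11 ≤ 11 → i=5, swap data[5],data[6] → [6, 7, 7, 11, 11, 11, 12, 12, 11, 11]
j=7: data[7]=12 > 11 → no swap
j=8: data[8]=11 ≤ 11 → i=6, swap data[6],data[8] → [6, 7, 7, 11, 11, 11, 11, 12, 12, 11]
final swap data[7],data[9] → [6, 7, 7, 11, 11, 11, 11, 11, 12, 12]; return 7

[6, 7, 7, 11, 11, 11, 11, 11, 12, 12]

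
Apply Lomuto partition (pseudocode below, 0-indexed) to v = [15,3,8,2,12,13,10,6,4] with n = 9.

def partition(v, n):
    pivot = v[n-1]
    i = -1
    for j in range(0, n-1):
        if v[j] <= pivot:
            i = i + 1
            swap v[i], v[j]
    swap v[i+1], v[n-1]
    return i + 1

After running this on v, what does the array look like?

[3,2,4,15,12,13,10,6,8]

pivot = v[8] = 4; i = -1
j=0: v[0]=15 > 4 → no swap
j=1: v[1]=3 ≤ 4 → i=0, swap v[0],v[1] → [3,15,8,2,12,13,10,6,4]
j=2: v[2]=8 > 4 → no swap
j=3: v[3]=2 ≤ 4 → i=1, swap v[1],v[3] → [3,2,8,15,12,13,10,6,4]
j=4: v[4]=12 > 4 → no swap
j=5: v[5]=13 > 4 → no swap
j=6: v[6]=10 > 4 → no swap
j=7: v[7]=6 > 4 → no swap
final swap v[2],v[8] → [3,2,4,15,12,13,10,6,8]; return 2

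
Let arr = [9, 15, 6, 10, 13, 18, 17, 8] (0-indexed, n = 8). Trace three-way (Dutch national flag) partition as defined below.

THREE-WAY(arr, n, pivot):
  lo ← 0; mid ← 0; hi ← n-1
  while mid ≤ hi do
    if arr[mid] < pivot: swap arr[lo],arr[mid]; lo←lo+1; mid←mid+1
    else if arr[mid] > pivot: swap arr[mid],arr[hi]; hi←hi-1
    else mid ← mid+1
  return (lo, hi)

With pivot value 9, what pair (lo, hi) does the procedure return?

(2, 2)

pivot = 9; lo=0, mid=0, hi=7
arr[mid]=9=9: mid=1
arr[mid]=15>9: swap arr[1],arr[7]; hi=6 → [9, 8, 6, 10, 13, 18, 17, 15]
arr[mid]=8<9: swap arr[0],arr[1]; lo=1,mid=2 → [8, 9, 6, 10, 13, 18, 17, 15]
arr[mid]=6<9: swap arr[1],arr[2]; lo=2,mid=3 → [8, 6, 9, 10, 13, 18, 17, 15]
arr[mid]=10>9: swap arr[3],arr[6]; hi=5 → [8, 6, 9, 17, 13, 18, 10, 15]
arr[mid]=17>9: swap arr[3],arr[5]; hi=4 → [8, 6, 9, 18, 13, 17, 10, 15]
arr[mid]=18>9: swap arr[3],arr[4]; hi=3 → [8, 6, 9, 13, 18, 17, 10, 15]
arr[mid]=13>9: swap arr[3],arr[3]; hi=2 → [8, 6, 9, 13, 18, 17, 10, 15]
end: lo=2, hi=2; arr = [8, 6, 9, 13, 18, 17, 10, 15]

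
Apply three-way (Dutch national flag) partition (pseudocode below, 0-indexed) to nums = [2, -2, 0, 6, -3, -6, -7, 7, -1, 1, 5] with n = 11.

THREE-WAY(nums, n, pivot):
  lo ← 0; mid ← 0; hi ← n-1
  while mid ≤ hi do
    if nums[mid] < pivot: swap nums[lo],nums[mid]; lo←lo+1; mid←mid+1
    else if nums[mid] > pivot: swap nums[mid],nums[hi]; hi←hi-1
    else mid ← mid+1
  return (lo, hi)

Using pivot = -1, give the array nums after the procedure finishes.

lo=0 mid=0 hi=10
2>-1: swap(0,10), hi=9 ⇒ [5, -2, 0, 6, -3, -6, -7, 7, -1, 1, 2]
5>-1: swap(0,9), hi=8 ⇒ [1, -2, 0, 6, -3, -6, -7, 7, -1, 5, 2]
1>-1: swap(0,8), hi=7 ⇒ [-1, -2, 0, 6, -3, -6, -7, 7, 1, 5, 2]
-1=-1: mid=1
-2<-1: swap(0,1), lo=1 mid=2 ⇒ [-2, -1, 0, 6, -3, -6, -7, 7, 1, 5, 2]
0>-1: swap(2,7), hi=6 ⇒ [-2, -1, 7, 6, -3, -6, -7, 0, 1, 5, 2]
7>-1: swap(2,6), hi=5 ⇒ [-2, -1, -7, 6, -3, -6, 7, 0, 1, 5, 2]
-7<-1: swap(1,2), lo=2 mid=3 ⇒ [-2, -7, -1, 6, -3, -6, 7, 0, 1, 5, 2]
6>-1: swap(3,5), hi=4 ⇒ [-2, -7, -1, -6, -3, 6, 7, 0, 1, 5, 2]
-6<-1: swap(2,3), lo=3 mid=4 ⇒ [-2, -7, -6, -1, -3, 6, 7, 0, 1, 5, 2]
-3<-1: swap(3,4), lo=4 mid=5 ⇒ [-2, -7, -6, -3, -1, 6, 7, 0, 1, 5, 2]
done. lo=4 hi=4; nums=[-2, -7, -6, -3, -1, 6, 7, 0, 1, 5, 2]

[-2, -7, -6, -3, -1, 6, 7, 0, 1, 5, 2]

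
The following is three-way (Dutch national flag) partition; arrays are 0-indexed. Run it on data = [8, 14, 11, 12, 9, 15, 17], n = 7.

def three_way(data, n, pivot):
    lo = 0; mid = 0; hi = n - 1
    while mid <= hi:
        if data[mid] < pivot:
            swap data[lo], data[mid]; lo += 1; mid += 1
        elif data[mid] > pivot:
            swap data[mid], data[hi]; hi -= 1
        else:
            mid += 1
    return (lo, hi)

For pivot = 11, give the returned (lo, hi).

lo=0 mid=0 hi=6
8<11: swap(0,0), lo=1 mid=1 ⇒ [8, 14, 11, 12, 9, 15, 17]
14>11: swap(1,6), hi=5 ⇒ [8, 17, 11, 12, 9, 15, 14]
17>11: swap(1,5), hi=4 ⇒ [8, 15, 11, 12, 9, 17, 14]
15>11: swap(1,4), hi=3 ⇒ [8, 9, 11, 12, 15, 17, 14]
9<11: swap(1,1), lo=2 mid=2 ⇒ [8, 9, 11, 12, 15, 17, 14]
11=11: mid=3
12>11: swap(3,3), hi=2 ⇒ [8, 9, 11, 12, 15, 17, 14]
done. lo=2 hi=2; data=[8, 9, 11, 12, 15, 17, 14]

(2, 2)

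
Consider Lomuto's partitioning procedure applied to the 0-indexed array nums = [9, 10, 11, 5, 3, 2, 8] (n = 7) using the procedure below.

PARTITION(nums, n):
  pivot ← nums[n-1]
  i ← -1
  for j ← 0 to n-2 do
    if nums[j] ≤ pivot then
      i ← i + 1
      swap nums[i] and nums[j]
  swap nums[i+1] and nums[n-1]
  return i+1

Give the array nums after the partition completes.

[5, 3, 2, 8, 10, 11, 9]

pivot=8, i=-1
j=0: 9>8, skip
j=1: 10>8, skip
j=2: 11>8, skip
j=3: 5≤8, i=0, swap(0,3) ⇒ [5, 10, 11, 9, 3, 2, 8]
j=4: 3≤8, i=1, swap(1,4) ⇒ [5, 3, 11, 9, 10, 2, 8]
j=5: 2≤8, i=2, swap(2,5) ⇒ [5, 3, 2, 9, 10, 11, 8]
swap(3,6) ⇒ [5, 3, 2, 8, 10, 11, 9]; return 3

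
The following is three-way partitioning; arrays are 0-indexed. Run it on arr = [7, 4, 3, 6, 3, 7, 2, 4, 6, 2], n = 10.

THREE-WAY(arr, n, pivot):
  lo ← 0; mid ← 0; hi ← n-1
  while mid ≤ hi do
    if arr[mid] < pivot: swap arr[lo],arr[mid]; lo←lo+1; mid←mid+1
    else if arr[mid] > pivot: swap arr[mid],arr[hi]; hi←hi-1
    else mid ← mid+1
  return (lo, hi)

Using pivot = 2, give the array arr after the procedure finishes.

[2, 2, 6, 3, 7, 3, 4, 6, 4, 7]

pivot = 2; lo=0, mid=0, hi=9
arr[mid]=7>2: swap arr[0],arr[9]; hi=8 → [2, 4, 3, 6, 3, 7, 2, 4, 6, 7]
arr[mid]=2=2: mid=1
arr[mid]=4>2: swap arr[1],arr[8]; hi=7 → [2, 6, 3, 6, 3, 7, 2, 4, 4, 7]
arr[mid]=6>2: swap arr[1],arr[7]; hi=6 → [2, 4, 3, 6, 3, 7, 2, 6, 4, 7]
arr[mid]=4>2: swap arr[1],arr[6]; hi=5 → [2, 2, 3, 6, 3, 7, 4, 6, 4, 7]
arr[mid]=2=2: mid=2
arr[mid]=3>2: swap arr[2],arr[5]; hi=4 → [2, 2, 7, 6, 3, 3, 4, 6, 4, 7]
arr[mid]=7>2: swap arr[2],arr[4]; hi=3 → [2, 2, 3, 6, 7, 3, 4, 6, 4, 7]
arr[mid]=3>2: swap arr[2],arr[3]; hi=2 → [2, 2, 6, 3, 7, 3, 4, 6, 4, 7]
arr[mid]=6>2: swap arr[2],arr[2]; hi=1 → [2, 2, 6, 3, 7, 3, 4, 6, 4, 7]
end: lo=0, hi=1; arr = [2, 2, 6, 3, 7, 3, 4, 6, 4, 7]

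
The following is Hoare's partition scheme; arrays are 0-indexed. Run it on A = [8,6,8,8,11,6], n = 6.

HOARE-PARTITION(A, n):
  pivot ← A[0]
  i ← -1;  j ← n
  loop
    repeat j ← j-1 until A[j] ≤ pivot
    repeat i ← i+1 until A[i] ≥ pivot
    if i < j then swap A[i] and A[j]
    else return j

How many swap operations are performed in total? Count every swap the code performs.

2

pivot=8
j stops at 5 (6), i stops at 0 (8); swap ⇒ [6,6,8,8,11,8]
j stops at 3 (8), i stops at 2 (8); swap ⇒ [6,6,8,8,11,8]
j stops at 2, i stops at 3; i≥j ⇒ return 2. A=[6,6,8,8,11,8]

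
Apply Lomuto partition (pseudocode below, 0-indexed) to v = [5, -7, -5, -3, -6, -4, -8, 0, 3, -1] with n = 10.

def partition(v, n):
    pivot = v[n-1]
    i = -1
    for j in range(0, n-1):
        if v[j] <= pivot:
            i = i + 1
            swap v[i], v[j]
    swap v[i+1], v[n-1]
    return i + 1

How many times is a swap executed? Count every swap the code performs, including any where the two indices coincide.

7

pivot = v[9] = -1; i = -1
j=0: v[0]=5 > -1 → no swap
j=1: v[1]=-7 ≤ -1 → i=0, swap v[0],v[1] → [-7, 5, -5, -3, -6, -4, -8, 0, 3, -1]
j=2: v[2]=-5 ≤ -1 → i=1, swap v[1],v[2] → [-7, -5, 5, -3, -6, -4, -8, 0, 3, -1]
j=3: v[3]=-3 ≤ -1 → i=2, swap v[2],v[3] → [-7, -5, -3, 5, -6, -4, -8, 0, 3, -1]
j=4: v[4]=-6 ≤ -1 → i=3, swap v[3],v[4] → [-7, -5, -3, -6, 5, -4, -8, 0, 3, -1]
j=5: v[5]=-4 ≤ -1 → i=4, swap v[4],v[5] → [-7, -5, -3, -6, -4, 5, -8, 0, 3, -1]
j=6: v[6]=-8 ≤ -1 → i=5, swap v[5],v[6] → [-7, -5, -3, -6, -4, -8, 5, 0, 3, -1]
j=7: v[7]=0 > -1 → no swap
j=8: v[8]=3 > -1 → no swap
final swap v[6],v[9] → [-7, -5, -3, -6, -4, -8, -1, 0, 3, 5]; return 6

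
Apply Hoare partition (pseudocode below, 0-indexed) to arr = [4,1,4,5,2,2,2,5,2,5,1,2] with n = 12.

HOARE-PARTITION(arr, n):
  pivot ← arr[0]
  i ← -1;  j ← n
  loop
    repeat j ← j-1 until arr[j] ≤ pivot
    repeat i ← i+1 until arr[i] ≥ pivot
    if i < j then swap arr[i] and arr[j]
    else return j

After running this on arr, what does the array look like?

[2,1,1,2,2,2,2,5,5,5,4,4]

pivot=4
j stops at 11 (2), i stops at 0 (4); swap ⇒ [2,1,4,5,2,2,2,5,2,5,1,4]
j stops at 10 (1), i stops at 2 (4); swap ⇒ [2,1,1,5,2,2,2,5,2,5,4,4]
j stops at 8 (2), i stops at 3 (5); swap ⇒ [2,1,1,2,2,2,2,5,5,5,4,4]
j stops at 6, i stops at 7; i≥j ⇒ return 6. arr=[2,1,1,2,2,2,2,5,5,5,4,4]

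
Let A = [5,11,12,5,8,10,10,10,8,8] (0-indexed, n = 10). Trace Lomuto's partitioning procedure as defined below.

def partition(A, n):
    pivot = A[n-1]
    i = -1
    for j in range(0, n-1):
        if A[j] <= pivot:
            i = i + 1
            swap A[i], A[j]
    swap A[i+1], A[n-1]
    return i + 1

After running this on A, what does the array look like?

[5,5,8,8,8,10,10,10,11,12]

pivot = A[9] = 8; i = -1
j=0: A[0]=5 ≤ 8 → i=0, swap A[0],A[0] (no change) → [5,11,12,5,8,10,10,10,8,8]
j=1: A[1]=11 > 8 → no swap
j=2: A[2]=12 > 8 → no swap
j=3: A[3]=5 ≤ 8 → i=1, swap A[1],A[3] → [5,5,12,11,8,10,10,10,8,8]
j=4: A[4]=8 ≤ 8 → i=2, swap A[2],A[4] → [5,5,8,11,12,10,10,10,8,8]
j=5: A[5]=10 > 8 → no swap
j=6: A[6]=10 > 8 → no swap
j=7: A[7]=10 > 8 → no swap
j=8: A[8]=8 ≤ 8 → i=3, swap A[3],A[8] → [5,5,8,8,12,10,10,10,11,8]
final swap A[4],A[9] → [5,5,8,8,8,10,10,10,11,12]; return 4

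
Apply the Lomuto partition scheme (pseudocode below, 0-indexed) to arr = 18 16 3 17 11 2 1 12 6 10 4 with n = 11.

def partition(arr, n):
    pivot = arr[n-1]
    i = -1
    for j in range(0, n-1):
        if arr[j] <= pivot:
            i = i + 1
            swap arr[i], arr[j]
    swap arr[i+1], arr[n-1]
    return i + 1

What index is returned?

3

pivot=4, i=-1
j=0: 18>4, skip
j=1: 16>4, skip
j=2: 3≤4, i=0, swap(0,2) ⇒ 3 16 18 17 11 2 1 12 6 10 4
j=3: 17>4, skip
j=4: 11>4, skip
j=5: 2≤4, i=1, swap(1,5) ⇒ 3 2 18 17 11 16 1 12 6 10 4
j=6: 1≤4, i=2, swap(2,6) ⇒ 3 2 1 17 11 16 18 12 6 10 4
j=7: 12>4, skip
j=8: 6>4, skip
j=9: 10>4, skip
swap(3,10) ⇒ 3 2 1 4 11 16 18 12 6 10 17; return 3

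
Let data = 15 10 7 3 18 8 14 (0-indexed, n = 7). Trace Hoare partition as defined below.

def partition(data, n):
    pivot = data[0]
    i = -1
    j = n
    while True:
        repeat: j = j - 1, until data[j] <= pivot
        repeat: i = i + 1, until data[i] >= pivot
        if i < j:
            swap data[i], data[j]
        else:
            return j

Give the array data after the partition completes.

pivot=15
j stops at 6 (14), i stops at 0 (15); swap ⇒ 14 10 7 3 18 8 15
j stops at 5 (8), i stops at 4 (18); swap ⇒ 14 10 7 3 8 18 15
j stops at 4, i stops at 5; i≥j ⇒ return 4. data=14 10 7 3 8 18 15

14 10 7 3 8 18 15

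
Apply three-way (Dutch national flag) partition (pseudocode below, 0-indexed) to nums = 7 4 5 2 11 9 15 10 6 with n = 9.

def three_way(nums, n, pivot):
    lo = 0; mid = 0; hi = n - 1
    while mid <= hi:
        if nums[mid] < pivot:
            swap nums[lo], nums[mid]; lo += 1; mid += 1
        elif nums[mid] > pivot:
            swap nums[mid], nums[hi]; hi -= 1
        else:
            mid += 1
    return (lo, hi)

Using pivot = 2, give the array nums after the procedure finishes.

2 5 4 11 9 15 10 6 7

lo=0 mid=0 hi=8
7>2: swap(0,8), hi=7 ⇒ 6 4 5 2 11 9 15 10 7
6>2: swap(0,7), hi=6 ⇒ 10 4 5 2 11 9 15 6 7
10>2: swap(0,6), hi=5 ⇒ 15 4 5 2 11 9 10 6 7
15>2: swap(0,5), hi=4 ⇒ 9 4 5 2 11 15 10 6 7
9>2: swap(0,4), hi=3 ⇒ 11 4 5 2 9 15 10 6 7
11>2: swap(0,3), hi=2 ⇒ 2 4 5 11 9 15 10 6 7
2=2: mid=1
4>2: swap(1,2), hi=1 ⇒ 2 5 4 11 9 15 10 6 7
5>2: swap(1,1), hi=0 ⇒ 2 5 4 11 9 15 10 6 7
done. lo=0 hi=0; nums=2 5 4 11 9 15 10 6 7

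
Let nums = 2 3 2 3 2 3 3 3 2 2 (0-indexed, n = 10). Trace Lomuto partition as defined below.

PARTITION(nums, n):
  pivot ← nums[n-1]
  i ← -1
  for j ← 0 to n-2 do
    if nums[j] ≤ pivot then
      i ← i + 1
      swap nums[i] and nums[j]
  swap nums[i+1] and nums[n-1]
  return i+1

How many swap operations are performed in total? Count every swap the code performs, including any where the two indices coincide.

5

pivot=2, i=-1
j=0: 2≤2, i=0, swap(0,0) ⇒ 2 3 2 3 2 3 3 3 2 2
j=1: 3>2, skip
j=2: 2≤2, i=1, swap(1,2) ⇒ 2 2 3 3 2 3 3 3 2 2
j=3: 3>2, skip
j=4: 2≤2, i=2, swap(2,4) ⇒ 2 2 2 3 3 3 3 3 2 2
j=5: 3>2, skip
j=6: 3>2, skip
j=7: 3>2, skip
j=8: 2≤2, i=3, swap(3,8) ⇒ 2 2 2 2 3 3 3 3 3 2
swap(4,9) ⇒ 2 2 2 2 2 3 3 3 3 3; return 4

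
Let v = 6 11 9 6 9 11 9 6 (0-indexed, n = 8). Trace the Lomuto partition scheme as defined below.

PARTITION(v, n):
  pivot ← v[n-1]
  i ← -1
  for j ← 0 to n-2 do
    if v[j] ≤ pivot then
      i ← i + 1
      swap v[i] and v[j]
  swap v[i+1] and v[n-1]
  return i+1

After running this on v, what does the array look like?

pivot = v[7] = 6; i = -1
j=0: v[0]=6 ≤ 6 → i=0, swap v[0],v[0] (no change) → 6 11 9 6 9 11 9 6
j=1: v[1]=11 > 6 → no swap
j=2: v[2]=9 > 6 → no swap
j=3: v[3]=6 ≤ 6 → i=1, swap v[1],v[3] → 6 6 9 11 9 11 9 6
j=4: v[4]=9 > 6 → no swap
j=5: v[5]=11 > 6 → no swap
j=6: v[6]=9 > 6 → no swap
final swap v[2],v[7] → 6 6 6 11 9 11 9 9; return 2

6 6 6 11 9 11 9 9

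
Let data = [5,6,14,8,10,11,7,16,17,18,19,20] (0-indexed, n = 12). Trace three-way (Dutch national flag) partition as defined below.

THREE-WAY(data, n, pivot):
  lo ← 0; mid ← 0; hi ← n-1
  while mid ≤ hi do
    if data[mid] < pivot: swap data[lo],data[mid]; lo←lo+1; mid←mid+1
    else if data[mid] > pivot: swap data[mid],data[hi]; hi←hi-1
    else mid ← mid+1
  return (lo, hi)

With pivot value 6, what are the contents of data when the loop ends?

lo=0 mid=0 hi=11
5<6: swap(0,0), lo=1 mid=1 ⇒ [5,6,14,8,10,11,7,16,17,18,19,20]
6=6: mid=2
14>6: swap(2,11), hi=10 ⇒ [5,6,20,8,10,11,7,16,17,18,19,14]
20>6: swap(2,10), hi=9 ⇒ [5,6,19,8,10,11,7,16,17,18,20,14]
19>6: swap(2,9), hi=8 ⇒ [5,6,18,8,10,11,7,16,17,19,20,14]
18>6: swap(2,8), hi=7 ⇒ [5,6,17,8,10,11,7,16,18,19,20,14]
17>6: swap(2,7), hi=6 ⇒ [5,6,16,8,10,11,7,17,18,19,20,14]
16>6: swap(2,6), hi=5 ⇒ [5,6,7,8,10,11,16,17,18,19,20,14]
7>6: swap(2,5), hi=4 ⇒ [5,6,11,8,10,7,16,17,18,19,20,14]
11>6: swap(2,4), hi=3 ⇒ [5,6,10,8,11,7,16,17,18,19,20,14]
10>6: swap(2,3), hi=2 ⇒ [5,6,8,10,11,7,16,17,18,19,20,14]
8>6: swap(2,2), hi=1 ⇒ [5,6,8,10,11,7,16,17,18,19,20,14]
done. lo=1 hi=1; data=[5,6,8,10,11,7,16,17,18,19,20,14]

[5,6,8,10,11,7,16,17,18,19,20,14]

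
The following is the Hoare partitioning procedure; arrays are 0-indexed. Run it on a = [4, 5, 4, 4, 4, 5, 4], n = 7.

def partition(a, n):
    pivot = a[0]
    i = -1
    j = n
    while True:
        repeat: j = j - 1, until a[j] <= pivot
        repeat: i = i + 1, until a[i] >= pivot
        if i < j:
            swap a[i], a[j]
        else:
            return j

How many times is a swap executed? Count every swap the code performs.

3

pivot=4
j stops at 6 (4), i stops at 0 (4); swap ⇒ [4, 5, 4, 4, 4, 5, 4]
j stops at 4 (4), i stops at 1 (5); swap ⇒ [4, 4, 4, 4, 5, 5, 4]
j stops at 3 (4), i stops at 2 (4); swap ⇒ [4, 4, 4, 4, 5, 5, 4]
j stops at 2, i stops at 3; i≥j ⇒ return 2. a=[4, 4, 4, 4, 5, 5, 4]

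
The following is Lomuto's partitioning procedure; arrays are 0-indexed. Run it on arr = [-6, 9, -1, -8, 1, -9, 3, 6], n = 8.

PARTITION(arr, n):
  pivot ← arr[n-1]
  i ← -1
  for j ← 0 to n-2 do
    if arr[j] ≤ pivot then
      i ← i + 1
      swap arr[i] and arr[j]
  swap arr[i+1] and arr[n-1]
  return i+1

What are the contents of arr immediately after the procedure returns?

pivot = arr[7] = 6; i = -1
j=0: arr[0]=-6 ≤ 6 → i=0, swap arr[0],arr[0] (no change) → [-6, 9, -1, -8, 1, -9, 3, 6]
j=1: arr[1]=9 > 6 → no swap
j=2: arr[2]=-1 ≤ 6 → i=1, swap arr[1],arr[2] → [-6, -1, 9, -8, 1, -9, 3, 6]
j=3: arr[3]=-8 ≤ 6 → i=2, swap arr[2],arr[3] → [-6, -1, -8, 9, 1, -9, 3, 6]
j=4: arr[4]=1 ≤ 6 → i=3, swap arr[3],arr[4] → [-6, -1, -8, 1, 9, -9, 3, 6]
j=5: arr[5]=-9 ≤ 6 → i=4, swap arr[4],arr[5] → [-6, -1, -8, 1, -9, 9, 3, 6]
j=6: arr[6]=3 ≤ 6 → i=5, swap arr[5],arr[6] → [-6, -1, -8, 1, -9, 3, 9, 6]
final swap arr[6],arr[7] → [-6, -1, -8, 1, -9, 3, 6, 9]; return 6

[-6, -1, -8, 1, -9, 3, 6, 9]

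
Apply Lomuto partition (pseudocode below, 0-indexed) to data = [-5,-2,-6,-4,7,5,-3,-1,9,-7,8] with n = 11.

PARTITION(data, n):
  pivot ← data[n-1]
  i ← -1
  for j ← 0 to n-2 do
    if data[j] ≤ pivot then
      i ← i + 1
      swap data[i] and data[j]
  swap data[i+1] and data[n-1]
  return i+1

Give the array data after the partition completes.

pivot=8, i=-1
j=0: -5≤8, i=0, swap(0,0) ⇒ [-5,-2,-6,-4,7,5,-3,-1,9,-7,8]
j=1: -2≤8, i=1, swap(1,1) ⇒ [-5,-2,-6,-4,7,5,-3,-1,9,-7,8]
j=2: -6≤8, i=2, swap(2,2) ⇒ [-5,-2,-6,-4,7,5,-3,-1,9,-7,8]
j=3: -4≤8, i=3, swap(3,3) ⇒ [-5,-2,-6,-4,7,5,-3,-1,9,-7,8]
j=4: 7≤8, i=4, swap(4,4) ⇒ [-5,-2,-6,-4,7,5,-3,-1,9,-7,8]
j=5: 5≤8, i=5, swap(5,5) ⇒ [-5,-2,-6,-4,7,5,-3,-1,9,-7,8]
j=6: -3≤8, i=6, swap(6,6) ⇒ [-5,-2,-6,-4,7,5,-3,-1,9,-7,8]
j=7: -1≤8, i=7, swap(7,7) ⇒ [-5,-2,-6,-4,7,5,-3,-1,9,-7,8]
j=8: 9>8, skip
j=9: -7≤8, i=8, swap(8,9) ⇒ [-5,-2,-6,-4,7,5,-3,-1,-7,9,8]
swap(9,10) ⇒ [-5,-2,-6,-4,7,5,-3,-1,-7,8,9]; return 9

[-5,-2,-6,-4,7,5,-3,-1,-7,8,9]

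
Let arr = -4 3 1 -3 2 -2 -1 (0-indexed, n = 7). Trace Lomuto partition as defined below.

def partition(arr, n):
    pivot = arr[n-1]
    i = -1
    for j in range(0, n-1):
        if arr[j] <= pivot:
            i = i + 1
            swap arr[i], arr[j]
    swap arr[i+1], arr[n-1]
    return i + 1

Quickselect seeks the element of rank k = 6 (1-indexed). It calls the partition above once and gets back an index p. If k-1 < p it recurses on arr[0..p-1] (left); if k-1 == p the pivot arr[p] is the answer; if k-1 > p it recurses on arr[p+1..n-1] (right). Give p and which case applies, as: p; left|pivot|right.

pivot = arr[6] = -1; i = -1
j=0: arr[0]=-4 ≤ -1 → i=0, swap arr[0],arr[0] (no change) → -4 3 1 -3 2 -2 -1
j=1: arr[1]=3 > -1 → no swap
j=2: arr[2]=1 > -1 → no swap
j=3: arr[3]=-3 ≤ -1 → i=1, swap arr[1],arr[3] → -4 -3 1 3 2 -2 -1
j=4: arr[4]=2 > -1 → no swap
j=5: arr[5]=-2 ≤ -1 → i=2, swap arr[2],arr[5] → -4 -3 -2 3 2 1 -1
final swap arr[3],arr[6] → -4 -3 -2 -1 2 1 3; return 3
p = 3; k-1 = 5 > 3 ⇒ right

3; right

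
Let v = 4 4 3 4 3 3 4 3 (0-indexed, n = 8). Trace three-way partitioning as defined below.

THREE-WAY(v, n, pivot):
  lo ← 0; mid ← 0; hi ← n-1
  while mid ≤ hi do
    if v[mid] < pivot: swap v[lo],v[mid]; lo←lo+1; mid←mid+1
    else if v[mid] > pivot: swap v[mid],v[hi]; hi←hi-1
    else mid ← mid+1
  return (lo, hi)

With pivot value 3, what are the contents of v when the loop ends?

3 3 3 3 4 4 4 4

lo=0 mid=0 hi=7
4>3: swap(0,7), hi=6 ⇒ 3 4 3 4 3 3 4 4
3=3: mid=1
4>3: swap(1,6), hi=5 ⇒ 3 4 3 4 3 3 4 4
4>3: swap(1,5), hi=4 ⇒ 3 3 3 4 3 4 4 4
3=3: mid=2
3=3: mid=3
4>3: swap(3,4), hi=3 ⇒ 3 3 3 3 4 4 4 4
3=3: mid=4
done. lo=0 hi=3; v=3 3 3 3 4 4 4 4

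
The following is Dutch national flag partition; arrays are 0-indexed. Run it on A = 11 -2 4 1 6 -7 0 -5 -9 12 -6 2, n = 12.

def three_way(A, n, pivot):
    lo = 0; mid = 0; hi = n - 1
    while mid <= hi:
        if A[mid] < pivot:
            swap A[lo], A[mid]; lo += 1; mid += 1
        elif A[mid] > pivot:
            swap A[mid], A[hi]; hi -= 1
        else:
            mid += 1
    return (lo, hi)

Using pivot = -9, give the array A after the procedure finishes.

pivot = -9; lo=0, mid=0, hi=11
A[mid]=11>-9: swap A[0],A[11]; hi=10 → 2 -2 4 1 6 -7 0 -5 -9 12 -6 11
A[mid]=2>-9: swap A[0],A[10]; hi=9 → -6 -2 4 1 6 -7 0 -5 -9 12 2 11
A[mid]=-6>-9: swap A[0],A[9]; hi=8 → 12 -2 4 1 6 -7 0 -5 -9 -6 2 11
A[mid]=12>-9: swap A[0],A[8]; hi=7 → -9 -2 4 1 6 -7 0 -5 12 -6 2 11
A[mid]=-9=-9: mid=1
A[mid]=-2>-9: swap A[1],A[7]; hi=6 → -9 -5 4 1 6 -7 0 -2 12 -6 2 11
A[mid]=-5>-9: swap A[1],A[6]; hi=5 → -9 0 4 1 6 -7 -5 -2 12 -6 2 11
A[mid]=0>-9: swap A[1],A[5]; hi=4 → -9 -7 4 1 6 0 -5 -2 12 -6 2 11
A[mid]=-7>-9: swap A[1],A[4]; hi=3 → -9 6 4 1 -7 0 -5 -2 12 -6 2 11
A[mid]=6>-9: swap A[1],A[3]; hi=2 → -9 1 4 6 -7 0 -5 -2 12 -6 2 11
A[mid]=1>-9: swap A[1],A[2]; hi=1 → -9 4 1 6 -7 0 -5 -2 12 -6 2 11
A[mid]=4>-9: swap A[1],A[1]; hi=0 → -9 4 1 6 -7 0 -5 -2 12 -6 2 11
end: lo=0, hi=0; A = -9 4 1 6 -7 0 -5 -2 12 -6 2 11

-9 4 1 6 -7 0 -5 -2 12 -6 2 11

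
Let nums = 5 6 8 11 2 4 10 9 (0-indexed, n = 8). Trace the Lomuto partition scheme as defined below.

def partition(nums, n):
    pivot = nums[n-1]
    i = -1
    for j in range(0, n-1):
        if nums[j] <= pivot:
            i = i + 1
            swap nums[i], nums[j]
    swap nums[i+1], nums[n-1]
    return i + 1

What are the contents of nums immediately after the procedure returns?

5 6 8 2 4 9 10 11

pivot = nums[7] = 9; i = -1
j=0: nums[0]=5 ≤ 9 → i=0, swap nums[0],nums[0] (no change) → 5 6 8 11 2 4 10 9
j=1: nums[1]=6 ≤ 9 → i=1, swap nums[1],nums[1] (no change) → 5 6 8 11 2 4 10 9
j=2: nums[2]=8 ≤ 9 → i=2, swap nums[2],nums[2] (no change) → 5 6 8 11 2 4 10 9
j=3: nums[3]=11 > 9 → no swap
j=4: nums[4]=2 ≤ 9 → i=3, swap nums[3],nums[4] → 5 6 8 2 11 4 10 9
j=5: nums[5]=4 ≤ 9 → i=4, swap nums[4],nums[5] → 5 6 8 2 4 11 10 9
j=6: nums[6]=10 > 9 → no swap
final swap nums[5],nums[7] → 5 6 8 2 4 9 10 11; return 5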